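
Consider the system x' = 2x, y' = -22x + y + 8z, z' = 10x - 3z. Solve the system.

x(t) = K_1e^(2t), y(t) = -6K_1e^(2t) + K_2e^(t) - 2K_3e^(-3t), z(t) = 2K_1e^(2t) + K_3e^(-3t)

Coefficient matrix A = [[2, 0, 0], [-22, 1, 8], [10, 0, -3]].
det(A - λI) = 0 gives eigenvalues λ = 2, 1, -3.
For λ=2: eigenvector (1,-6,2).
For λ=1: eigenvector (0,1,0).
For λ=-3: eigenvector (0,-2,1).
General solution: K_1e^(2t)(1,-6,2) + K_2e^(t)(0,1,0) + K_3e^(-3t)(0,-2,1).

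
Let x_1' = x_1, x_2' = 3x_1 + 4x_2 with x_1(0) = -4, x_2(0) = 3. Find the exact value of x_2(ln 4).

-240

A = [[1,0],[3,4]]; eigenvalues λ = 1, 4.
Eigenvectors: (-1,1) for λ=1, (0,1) for λ=4.
From the initial condition, c_1 = 4, c_2 = -1.
x_2(ln 4) = (4)(4^1)(1) + (-1)(4^4)(1) = -240.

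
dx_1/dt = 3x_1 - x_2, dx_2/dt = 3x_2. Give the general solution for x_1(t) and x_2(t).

Coefficient matrix A = [[3, -1], [0, 3]].
Characteristic polynomial det(A - λI) = λ^2 - 6λ + 9 = 0.
Single eigenvalue λ = 3 with algebraic multiplicity 2.
Eigenvector v = (-1,0); generalized eigenvector w with (A-λI)w=v is (-1,1).
General solution: e^(3t)[c_1·v + c_2·(t·v + w)].

x_1(t) = -c_1e^(3t) - c_2te^(3t) - c_2e^(3t), x_2(t) = c_2e^(3t)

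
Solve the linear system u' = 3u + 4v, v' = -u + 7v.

u(t) = -2K_1e^(5t) - 2K_2te^(5t) + 3K_2e^(5t), v(t) = -K_1e^(5t) - K_2te^(5t) + K_2e^(5t)

Coefficient matrix A = [[3, 4], [-1, 7]].
Characteristic polynomial det(A - λI) = λ^2 - 10λ + 25 = 0.
Single eigenvalue λ = 5 with algebraic multiplicity 2.
Eigenvector v = (-2,-1); generalized eigenvector w with (A-λI)w=v is (3,1).
General solution: e^(5t)[K_1·v + K_2·(t·v + w)].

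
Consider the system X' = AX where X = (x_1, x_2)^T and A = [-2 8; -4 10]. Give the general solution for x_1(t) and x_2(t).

x_1(t) = c_1e^(6t) - 2c_2e^(2t), x_2(t) = c_1e^(6t) - c_2e^(2t)

Coefficient matrix A = [[-2, 8], [-4, 10]].
Characteristic polynomial det(A - λI) = λ^2 - 8λ + 12 = 0.
Eigenvalues λ = 6, 2.
For λ=6: (A-λI) row 1 is [-8, 8], so an eigenvector is (1, 1).
For λ=2: (A-λI) row 1 is [-4, 8], so an eigenvector is (-2, -1).
General solution: c_1e^(6t)(1,1) + c_2e^(2t)(-2,-1).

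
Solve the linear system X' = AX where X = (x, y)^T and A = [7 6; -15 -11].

x(t) = C_1e^(-2t)sin(3t) - C_1e^(-2t)cos(3t) - C_2e^(-2t)sin(3t) - C_2e^(-2t)cos(3t), y(t) = -C_1e^(-2t)sin(3t) + 2C_1e^(-2t)cos(3t) + 2C_2e^(-2t)sin(3t) + C_2e^(-2t)cos(3t)

Coefficient matrix A = [[7, 6], [-15, -11]].
Characteristic polynomial det(A - λI) = λ^2 + 4λ + 13 = 0.
Eigenvalues λ = -2 ± 3i (complex conjugate pair).
For λ=-2+3i: an eigenvector is (-1,2) - i(1,-1) = (-1 - i, 2 + i).
A real fundamental pair from Re and Im of e^((-2+3i)t)v: X_1 = e^(-2t)(cos(3t)·(-1,2) + sin(3t)·(1,-1)), X_2 = e^(-2t)(sin(3t)·(-1,2) - cos(3t)·(1,-1)).
General solution: C_1X_1 + C_2X_2.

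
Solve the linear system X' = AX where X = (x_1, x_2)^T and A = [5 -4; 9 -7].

Coefficient matrix A = [[5, -4], [9, -7]].
Characteristic polynomial det(A - λI) = λ^2 + 2λ + 1 = 0.
Single eigenvalue λ = -1 with algebraic multiplicity 2.
Eigenvector v = (-2,-3); generalized eigenvector w with (A-λI)w=v is (-1,-1).
General solution: e^(-t)[C_1·v + C_2·(t·v + w)].

x_1(t) = -2C_1e^(-t) - 2C_2te^(-t) - C_2e^(-t), x_2(t) = -3C_1e^(-t) - 3C_2te^(-t) - C_2e^(-t)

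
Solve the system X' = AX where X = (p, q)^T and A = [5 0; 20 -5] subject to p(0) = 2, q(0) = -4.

p(t) = 2e^(5t), q(t) = 4e^(5t) - 8e^(-5t)

Coefficient matrix A = [[5, 0], [20, -5]].
Characteristic polynomial det(A - λI) = λ^2 - 25 = 0.
Eigenvalues λ = 5, -5.
For λ=5: (A-λI) row 2 is [20, -10], so an eigenvector is (1, 2).
For λ=-5: (A-λI) row 1 is [10, 0], so an eigenvector is (0, -1).
General solution: C_1e^(5t)(1,2) + C_2e^(-5t)(0,-1).
Applying p(0)=2, q(0)=-4 gives C_1=2, C_2=8.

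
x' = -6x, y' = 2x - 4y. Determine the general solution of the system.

x(t) = c_1e^(-6t), y(t) = -c_1e^(-6t) - c_2e^(-4t)

Coefficient matrix A = [[-6, 0], [2, -4]].
Characteristic polynomial det(A - λI) = λ^2 + 10λ + 24 = 0.
Eigenvalues λ = -6, -4.
For λ=-6: (A-λI) row 2 is [2, 2], so an eigenvector is (1, -1).
For λ=-4: (A-λI) row 1 is [-2, 0], so an eigenvector is (0, -1).
General solution: c_1e^(-6t)(1,-1) + c_2e^(-4t)(0,-1).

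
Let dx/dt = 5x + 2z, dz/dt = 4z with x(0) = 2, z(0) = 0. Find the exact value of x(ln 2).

64

A = [[5,2],[0,4]]; eigenvalues λ = 5, 4.
Eigenvectors: (-1,0) for λ=5, (-2,1) for λ=4.
From the initial condition, c_1 = -2, c_2 = 0.
x(ln 2) = (-2)(2^5)(-1) + (0)(2^4)(-2) = 64.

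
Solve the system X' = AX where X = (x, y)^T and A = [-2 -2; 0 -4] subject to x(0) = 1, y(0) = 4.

x(t) = -3e^(-2t) + 4e^(-4t), y(t) = 4e^(-4t)

Coefficient matrix A = [[-2, -2], [0, -4]].
Characteristic polynomial det(A - λI) = λ^2 + 6λ + 8 = 0.
Eigenvalues λ = -4, -2.
For λ=-4: (A-λI) row 1 is [2, -2], so an eigenvector is (1, 1).
For λ=-2: (A-λI) row 1 is [0, -2], so an eigenvector is (-1, 0).
General solution: C_1e^(-4t)(1,1) + C_2e^(-2t)(-1,0).
Applying x(0)=1, y(0)=4 gives C_1=4, C_2=3.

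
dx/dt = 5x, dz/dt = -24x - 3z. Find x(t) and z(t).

Coefficient matrix A = [[5, 0], [-24, -3]].
Characteristic polynomial det(A - λI) = λ^2 - 2λ - 15 = 0.
Eigenvalues λ = 5, -3.
For λ=5: (A-λI) row 2 is [-24, -8], so an eigenvector is (-1, 3).
For λ=-3: (A-λI) row 1 is [8, 0], so an eigenvector is (0, 1).
General solution: K_1e^(5t)(-1,3) + K_2e^(-3t)(0,1).

x(t) = -K_1e^(5t), z(t) = 3K_1e^(5t) + K_2e^(-3t)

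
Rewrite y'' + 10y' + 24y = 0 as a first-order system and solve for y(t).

Let x_1 = y, x_2 = y'. Then x_1' = x_2 and x_2' = -24x_1 - 10x_2.
A = [[0,1],[-24,-10]]; det(A-λI) = λ^2 + 10λ + 24.
Eigenvalues λ = -6, -4 with eigenvectors (1,-6), (1,-4).

y(t) = K_1e^(-6t) + K_2e^(-4t)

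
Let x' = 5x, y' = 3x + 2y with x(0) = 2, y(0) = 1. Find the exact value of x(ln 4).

A = [[5,0],[3,2]]; eigenvalues λ = 5, 2.
Eigenvectors: (-1,-1) for λ=5, (0,1) for λ=2.
From the initial condition, c_1 = -2, c_2 = -1.
x(ln 4) = (-2)(4^5)(-1) + (-1)(4^2)(0) = 2048.

2048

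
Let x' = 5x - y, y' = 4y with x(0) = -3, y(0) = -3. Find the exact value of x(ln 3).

A = [[5,-1],[0,4]]; eigenvalues λ = 5, 4.
Eigenvectors: (-1,0) for λ=5, (1,1) for λ=4.
From the initial condition, c_1 = 0, c_2 = -3.
x(ln 3) = (0)(3^5)(-1) + (-3)(3^4)(1) = -243.

-243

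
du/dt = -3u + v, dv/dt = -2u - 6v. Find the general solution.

Coefficient matrix A = [[-3, 1], [-2, -6]].
Characteristic polynomial det(A - λI) = λ^2 + 9λ + 20 = 0.
Eigenvalues λ = -4, -5.
For λ=-4: (A-λI) row 1 is [1, 1], so an eigenvector is (1, -1).
For λ=-5: (A-λI) row 1 is [2, 1], so an eigenvector is (-1, 2).
General solution: C_1e^(-4t)(1,-1) + C_2e^(-5t)(-1,2).

u(t) = C_1e^(-4t) - C_2e^(-5t), v(t) = -C_1e^(-4t) + 2C_2e^(-5t)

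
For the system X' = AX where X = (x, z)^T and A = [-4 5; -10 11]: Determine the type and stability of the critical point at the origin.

A = [[-4,5],[-10,11]]; det(A-λI) = λ^2 - 7λ + 6.
λ = 6, 1: both positive.

unstable node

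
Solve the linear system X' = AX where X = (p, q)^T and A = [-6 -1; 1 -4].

Coefficient matrix A = [[-6, -1], [1, -4]].
Characteristic polynomial det(A - λI) = λ^2 + 10λ + 25 = 0.
Single eigenvalue λ = -5 with algebraic multiplicity 2.
Eigenvector v = (-1,1); generalized eigenvector w with (A-λI)w=v is (-1,2).
General solution: e^(-5t)[C_1·v + C_2·(t·v + w)].

p(t) = -C_1e^(-5t) - C_2te^(-5t) - C_2e^(-5t), q(t) = C_1e^(-5t) + C_2te^(-5t) + 2C_2e^(-5t)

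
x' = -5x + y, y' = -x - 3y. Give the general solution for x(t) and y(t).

x(t) = c_1e^(-4t) + c_2te^(-4t) - 3c_2e^(-4t), y(t) = c_1e^(-4t) + c_2te^(-4t) - 2c_2e^(-4t)

Coefficient matrix A = [[-5, 1], [-1, -3]].
Characteristic polynomial det(A - λI) = λ^2 + 8λ + 16 = 0.
Single eigenvalue λ = -4 with algebraic multiplicity 2.
Eigenvector v = (1,1); generalized eigenvector w with (A-λI)w=v is (-3,-2).
General solution: e^(-4t)[c_1·v + c_2·(t·v + w)].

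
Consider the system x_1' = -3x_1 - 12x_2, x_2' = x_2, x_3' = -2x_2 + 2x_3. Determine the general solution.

Coefficient matrix A = [[-3, -12, 0], [0, 1, 0], [0, -2, 2]].
det(A - λI) = 0 gives eigenvalues λ = -3, 2, 1.
For λ=-3: eigenvector (1,0,0).
For λ=2: eigenvector (0,0,1).
For λ=1: eigenvector (-3,1,2).
General solution: C_1e^(-3t)(1,0,0) + C_2e^(2t)(0,0,1) + C_3e^(t)(-3,1,2).

x_1(t) = C_1e^(-3t) - 3C_3e^(t), x_2(t) = C_3e^(t), x_3(t) = C_2e^(2t) + 2C_3e^(t)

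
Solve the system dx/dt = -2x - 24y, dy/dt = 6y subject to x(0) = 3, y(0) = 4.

Coefficient matrix A = [[-2, -24], [0, 6]].
Characteristic polynomial det(A - λI) = λ^2 - 4λ - 12 = 0.
Eigenvalues λ = -2, 6.
For λ=-2: (A-λI) row 1 is [0, -24], so an eigenvector is (-1, 0).
For λ=6: (A-λI) row 1 is [-8, -24], so an eigenvector is (3, -1).
General solution: K_1e^(-2t)(-1,0) + K_2e^(6t)(3,-1).
Applying x(0)=3, y(0)=4 gives K_1=-15, K_2=-4.

x(t) = -12e^(6t) + 15e^(-2t), y(t) = 4e^(6t)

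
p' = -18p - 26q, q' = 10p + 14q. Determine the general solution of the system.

Coefficient matrix A = [[-18, -26], [10, 14]].
Characteristic polynomial det(A - λI) = λ^2 + 4λ + 8 = 0.
Eigenvalues λ = -2 ± 2i (complex conjugate pair).
For λ=-2+2i: an eigenvector is (3,-2) - i(2,-1) = (3 - 2i, -2 + i).
A real fundamental pair from Re and Im of e^((-2+2i)t)v: X_1 = e^(-2t)(cos(2t)·(3,-2) + sin(2t)·(2,-1)), X_2 = e^(-2t)(sin(2t)·(3,-2) - cos(2t)·(2,-1)).
General solution: c_1X_1 + c_2X_2.

p(t) = 2c_1e^(-2t)sin(2t) + 3c_1e^(-2t)cos(2t) + 3c_2e^(-2t)sin(2t) - 2c_2e^(-2t)cos(2t), q(t) = -c_1e^(-2t)sin(2t) - 2c_1e^(-2t)cos(2t) - 2c_2e^(-2t)sin(2t) + c_2e^(-2t)cos(2t)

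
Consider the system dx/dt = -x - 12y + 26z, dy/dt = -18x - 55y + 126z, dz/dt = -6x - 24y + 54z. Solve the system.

Coefficient matrix A = [[-1, -12, 26], [-18, -55, 126], [-6, -24, 54]].
det(A - λI) = 0 gives eigenvalues λ = -1, -3, 2.
For λ=-1: eigenvector (3,13,6).
For λ=-3: eigenvector (2,9,4).
For λ=2: eigenvector (-2,-6,-3).
General solution: c_1e^(-t)(3,13,6) + c_2e^(-3t)(2,9,4) + c_3e^(2t)(-2,-6,-3).

x(t) = 3c_1e^(-t) + 2c_2e^(-3t) - 2c_3e^(2t), y(t) = 13c_1e^(-t) + 9c_2e^(-3t) - 6c_3e^(2t), z(t) = 6c_1e^(-t) + 4c_2e^(-3t) - 3c_3e^(2t)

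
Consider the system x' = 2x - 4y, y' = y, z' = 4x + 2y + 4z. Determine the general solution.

x(t) = c_1e^(2t) + 4c_2e^(t), y(t) = c_2e^(t), z(t) = -2c_1e^(2t) - 6c_2e^(t) + c_3e^(4t)

Coefficient matrix A = [[2, -4, 0], [0, 1, 0], [4, 2, 4]].
det(A - λI) = 0 gives eigenvalues λ = 2, 1, 4.
For λ=2: eigenvector (1,0,-2).
For λ=1: eigenvector (4,1,-6).
For λ=4: eigenvector (0,0,1).
General solution: c_1e^(2t)(1,0,-2) + c_2e^(t)(4,1,-6) + c_3e^(4t)(0,0,1).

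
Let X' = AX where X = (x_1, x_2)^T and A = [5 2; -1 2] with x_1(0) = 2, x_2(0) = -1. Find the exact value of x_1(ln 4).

A = [[5,2],[-1,2]]; eigenvalues λ = 4, 3.
Eigenvectors: (2,-1) for λ=4, (1,-1) for λ=3.
From the initial condition, c_1 = 1, c_2 = 0.
x_1(ln 4) = (1)(4^4)(2) + (0)(4^3)(1) = 512.

512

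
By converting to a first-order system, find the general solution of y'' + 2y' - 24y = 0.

y(t) = C_1e^(-6t) + C_2e^(4t)

Let x_1 = y, x_2 = y'. Then x_1' = x_2 and x_2' = 24x_1 - 2x_2.
A = [[0,1],[24,-2]]; det(A-λI) = λ^2 + 2λ - 24.
Eigenvalues λ = -6, 4 with eigenvectors (1,-6), (1,4).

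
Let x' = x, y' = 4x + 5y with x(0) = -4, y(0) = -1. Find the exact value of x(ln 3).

-12

A = [[1,0],[4,5]]; eigenvalues λ = 5, 1.
Eigenvectors: (0,1) for λ=5, (1,-1) for λ=1.
From the initial condition, c_1 = -5, c_2 = -4.
x(ln 3) = (-5)(3^5)(0) + (-4)(3^1)(1) = -12.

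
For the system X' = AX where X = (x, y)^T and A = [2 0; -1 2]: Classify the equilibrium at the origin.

unstable improper node

A = [[2,0],[-1,2]]; det(A-λI) = λ^2 - 4λ + 4.
repeated λ = 2 with a single eigenvector.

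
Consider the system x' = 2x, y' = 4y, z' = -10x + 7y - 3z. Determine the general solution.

x(t) = c_1e^(2t), y(t) = c_2e^(4t), z(t) = -2c_1e^(2t) + c_2e^(4t) + c_3e^(-3t)

Coefficient matrix A = [[2, 0, 0], [0, 4, 0], [-10, 7, -3]].
det(A - λI) = 0 gives eigenvalues λ = 2, 4, -3.
For λ=2: eigenvector (1,0,-2).
For λ=4: eigenvector (0,1,1).
For λ=-3: eigenvector (0,0,1).
General solution: c_1e^(2t)(1,0,-2) + c_2e^(4t)(0,1,1) + c_3e^(-3t)(0,0,1).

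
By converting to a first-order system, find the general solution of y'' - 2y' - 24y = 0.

Let x_1 = y, x_2 = y'. Then x_1' = x_2 and x_2' = 24x_1 + 2x_2.
A = [[0,1],[24,2]]; det(A-λI) = λ^2 - 2λ - 24.
Eigenvalues λ = -4, 6 with eigenvectors (1,-4), (1,6).

y(t) = K_1e^(-4t) + K_2e^(6t)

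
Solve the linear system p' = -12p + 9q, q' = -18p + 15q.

Coefficient matrix A = [[-12, 9], [-18, 15]].
Characteristic polynomial det(A - λI) = λ^2 - 3λ - 18 = 0.
Eigenvalues λ = 6, -3.
For λ=6: (A-λI) row 1 is [-18, 9], so an eigenvector is (1, 2).
For λ=-3: (A-λI) row 1 is [-9, 9], so an eigenvector is (1, 1).
General solution: C_1e^(6t)(1,2) + C_2e^(-3t)(1,1).

p(t) = C_1e^(6t) + C_2e^(-3t), q(t) = 2C_1e^(6t) + C_2e^(-3t)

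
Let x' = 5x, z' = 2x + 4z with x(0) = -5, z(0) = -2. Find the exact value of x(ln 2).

-160

A = [[5,0],[2,4]]; eigenvalues λ = 4, 5.
Eigenvectors: (0,-1) for λ=4, (-1,-2) for λ=5.
From the initial condition, c_1 = -8, c_2 = 5.
x(ln 2) = (-8)(2^4)(0) + (5)(2^5)(-1) = -160.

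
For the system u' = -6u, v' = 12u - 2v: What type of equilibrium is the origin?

A = [[-6,0],[12,-2]]; det(A-λI) = λ^2 + 8λ + 12.
λ = -2, -6: both negative.

stable node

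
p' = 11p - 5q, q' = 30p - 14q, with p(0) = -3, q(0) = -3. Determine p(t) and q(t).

Coefficient matrix A = [[11, -5], [30, -14]].
Characteristic polynomial det(A - λI) = λ^2 + 3λ - 4 = 0.
Eigenvalues λ = 1, -4.
For λ=1: (A-λI) row 1 is [10, -5], so an eigenvector is (-1, -2).
For λ=-4: (A-λI) row 1 is [15, -5], so an eigenvector is (1, 3).
General solution: c_1e^(t)(-1,-2) + c_2e^(-4t)(1,3).
Applying p(0)=-3, q(0)=-3 gives c_1=6, c_2=3.

p(t) = -6e^(t) + 3e^(-4t), q(t) = -12e^(t) + 9e^(-4t)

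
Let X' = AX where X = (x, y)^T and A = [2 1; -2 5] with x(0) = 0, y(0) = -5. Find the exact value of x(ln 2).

A = [[2,1],[-2,5]]; eigenvalues λ = 3, 4.
Eigenvectors: (-1,-1) for λ=3, (-1,-2) for λ=4.
From the initial condition, c_1 = -5, c_2 = 5.
x(ln 2) = (-5)(2^3)(-1) + (5)(2^4)(-1) = -40.

-40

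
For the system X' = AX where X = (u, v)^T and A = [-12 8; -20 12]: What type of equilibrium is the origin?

center

A = [[-12,8],[-20,12]]; det(A-λI) = λ^2 + 16.
λ = 0 ± 4i: zero real part.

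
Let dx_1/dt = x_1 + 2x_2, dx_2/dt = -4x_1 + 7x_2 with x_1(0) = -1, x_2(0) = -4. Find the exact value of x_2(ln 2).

A = [[1,2],[-4,7]]; eigenvalues λ = 3, 5.
Eigenvectors: (-1,-1) for λ=3, (-1,-2) for λ=5.
From the initial condition, c_1 = -2, c_2 = 3.
x_2(ln 2) = (-2)(2^3)(-1) + (3)(2^5)(-2) = -176.

-176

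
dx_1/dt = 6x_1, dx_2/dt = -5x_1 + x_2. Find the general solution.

Coefficient matrix A = [[6, 0], [-5, 1]].
Characteristic polynomial det(A - λI) = λ^2 - 7λ + 6 = 0.
Eigenvalues λ = 1, 6.
For λ=1: (A-λI) row 1 is [5, 0], so an eigenvector is (0, 1).
For λ=6: (A-λI) row 2 is [-5, -5], so an eigenvector is (1, -1).
General solution: C_1e^(t)(0,1) + C_2e^(6t)(1,-1).

x_1(t) = C_2e^(6t), x_2(t) = C_1e^(t) - C_2e^(6t)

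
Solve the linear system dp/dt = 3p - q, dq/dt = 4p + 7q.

p(t) = -K_1e^(5t) - K_2te^(5t), q(t) = 2K_1e^(5t) + 2K_2te^(5t) + K_2e^(5t)

Coefficient matrix A = [[3, -1], [4, 7]].
Characteristic polynomial det(A - λI) = λ^2 - 10λ + 25 = 0.
Single eigenvalue λ = 5 with algebraic multiplicity 2.
Eigenvector v = (-1,2); generalized eigenvector w with (A-λI)w=v is (0,1).
General solution: e^(5t)[K_1·v + K_2·(t·v + w)].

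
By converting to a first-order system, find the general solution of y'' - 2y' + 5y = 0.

Let x_1 = y, x_2 = y'. Then x_1' = x_2 and x_2' = -5x_1 + 2x_2.
A = [[0,1],[-5,2]]; det(A-λI) = λ^2 - 2λ + 5.
Eigenvalues λ = 1 ± 2i.

y(t) = K_1e^(t)cos(2t) + K_2e^(t)sin(2t)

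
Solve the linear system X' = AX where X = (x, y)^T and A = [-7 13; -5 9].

Coefficient matrix A = [[-7, 13], [-5, 9]].
Characteristic polynomial det(A - λI) = λ^2 - 2λ + 2 = 0.
Eigenvalues λ = 1 ± i (complex conjugate pair).
For λ=1+i: an eigenvector is (-3,-2) - i(-2,-1) = (-3 + 2i, -2 + i).
A real fundamental pair from Re and Im of e^((1+i)t)v: X_1 = e^(t)(cos(t)·(-3,-2) + sin(t)·(-2,-1)), X_2 = e^(t)(sin(t)·(-3,-2) - cos(t)·(-2,-1)).
General solution: c_1X_1 + c_2X_2.

x(t) = -2c_1e^(t)sin(t) - 3c_1e^(t)cos(t) - 3c_2e^(t)sin(t) + 2c_2e^(t)cos(t), y(t) = -c_1e^(t)sin(t) - 2c_1e^(t)cos(t) - 2c_2e^(t)sin(t) + c_2e^(t)cos(t)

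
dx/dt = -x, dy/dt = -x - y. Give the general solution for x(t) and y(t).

Coefficient matrix A = [[-1, 0], [-1, -1]].
Characteristic polynomial det(A - λI) = λ^2 + 2λ + 1 = 0.
Single eigenvalue λ = -1 with algebraic multiplicity 2.
Eigenvector v = (0,1); generalized eigenvector w with (A-λI)w=v is (-1,1).
General solution: e^(-t)[C_1·v + C_2·(t·v + w)].

x(t) = -C_2e^(-t), y(t) = C_1e^(-t) + C_2te^(-t) + C_2e^(-t)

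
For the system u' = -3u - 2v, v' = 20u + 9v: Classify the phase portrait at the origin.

unstable spiral

A = [[-3,-2],[20,9]]; det(A-λI) = λ^2 - 6λ + 13.
λ = 3 ± 2i: positive real part.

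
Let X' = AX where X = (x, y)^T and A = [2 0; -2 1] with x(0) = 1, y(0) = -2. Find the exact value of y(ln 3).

A = [[2,0],[-2,1]]; eigenvalues λ = 2, 1.
Eigenvectors: (-1,2) for λ=2, (0,-1) for λ=1.
From the initial condition, c_1 = -1, c_2 = 0.
y(ln 3) = (-1)(3^2)(2) + (0)(3^1)(-1) = -18.

-18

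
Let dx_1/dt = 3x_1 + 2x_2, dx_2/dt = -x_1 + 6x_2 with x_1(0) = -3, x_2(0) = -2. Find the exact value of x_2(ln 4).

-1280

A = [[3,2],[-1,6]]; eigenvalues λ = 4, 5.
Eigenvectors: (2,1) for λ=4, (1,1) for λ=5.
From the initial condition, c_1 = -1, c_2 = -1.
x_2(ln 4) = (-1)(4^4)(1) + (-1)(4^5)(1) = -1280.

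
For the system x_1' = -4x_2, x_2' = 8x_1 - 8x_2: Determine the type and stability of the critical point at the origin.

A = [[0,-4],[8,-8]]; det(A-λI) = λ^2 + 8λ + 32.
λ = -4 ± 4i: negative real part.

stable spiral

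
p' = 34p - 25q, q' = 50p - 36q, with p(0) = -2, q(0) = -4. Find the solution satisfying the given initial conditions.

p(t) = 6e^(-t)sin(5t) - 2e^(-t)cos(5t), q(t) = 8e^(-t)sin(5t) - 4e^(-t)cos(5t)

Coefficient matrix A = [[34, -25], [50, -36]].
Characteristic polynomial det(A - λI) = λ^2 + 2λ + 26 = 0.
Eigenvalues λ = -1 ± 5i (complex conjugate pair).
For λ=-1+5i: an eigenvector is (2,3) - i(-1,-1) = (2 + i, 3 + i).
A real fundamental pair from Re and Im of e^((-1+5i)t)v: X_1 = e^(-t)(cos(5t)·(2,3) + sin(5t)·(-1,-1)), X_2 = e^(-t)(sin(5t)·(2,3) - cos(5t)·(-1,-1)).
General solution: K_1X_1 + K_2X_2.
Applying p(0)=-2, q(0)=-4 gives K_1=-2, K_2=2.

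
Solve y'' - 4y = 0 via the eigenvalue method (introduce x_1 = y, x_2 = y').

Let x_1 = y, x_2 = y'. Then x_1' = x_2 and x_2' = 4x_1.
A = [[0,1],[4,0]]; det(A-λI) = λ^2 - 4.
Eigenvalues λ = -2, 2 with eigenvectors (1,-2), (1,2).

y(t) = K_1e^(-2t) + K_2e^(2t)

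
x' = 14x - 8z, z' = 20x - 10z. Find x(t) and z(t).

x(t) = -c_1e^(2t)sin(4t) - c_1e^(2t)cos(4t) - c_2e^(2t)sin(4t) + c_2e^(2t)cos(4t), z(t) = -2c_1e^(2t)sin(4t) - c_1e^(2t)cos(4t) - c_2e^(2t)sin(4t) + 2c_2e^(2t)cos(4t)

Coefficient matrix A = [[14, -8], [20, -10]].
Characteristic polynomial det(A - λI) = λ^2 - 4λ + 20 = 0.
Eigenvalues λ = 2 ± 4i (complex conjugate pair).
For λ=2+4i: an eigenvector is (-1,-1) - i(-1,-2) = (-1 + i, -1 + 2i).
A real fundamental pair from Re and Im of e^((2+4i)t)v: X_1 = e^(2t)(cos(4t)·(-1,-1) + sin(4t)·(-1,-2)), X_2 = e^(2t)(sin(4t)·(-1,-1) - cos(4t)·(-1,-2)).
General solution: c_1X_1 + c_2X_2.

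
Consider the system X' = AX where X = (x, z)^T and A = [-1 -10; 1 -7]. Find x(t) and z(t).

Coefficient matrix A = [[-1, -10], [1, -7]].
Characteristic polynomial det(A - λI) = λ^2 + 8λ + 17 = 0.
Eigenvalues λ = -4 ± i (complex conjugate pair).
For λ=-4+i: an eigenvector is (3,1) - i(-1,0) = (3 + i, 1).
A real fundamental pair from Re and Im of e^((-4+i)t)v: X_1 = e^(-4t)(cos(t)·(3,1) + sin(t)·(-1,0)), X_2 = e^(-4t)(sin(t)·(3,1) - cos(t)·(-1,0)).
General solution: K_1X_1 + K_2X_2.

x(t) = -K_1e^(-4t)sin(t) + 3K_1e^(-4t)cos(t) + 3K_2e^(-4t)sin(t) + K_2e^(-4t)cos(t), z(t) = K_1e^(-4t)cos(t) + K_2e^(-4t)sin(t)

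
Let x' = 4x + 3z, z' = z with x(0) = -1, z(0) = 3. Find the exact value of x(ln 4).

500

A = [[4,3],[0,1]]; eigenvalues λ = 4, 1.
Eigenvectors: (-1,0) for λ=4, (-1,1) for λ=1.
From the initial condition, c_1 = -2, c_2 = 3.
x(ln 4) = (-2)(4^4)(-1) + (3)(4^1)(-1) = 500.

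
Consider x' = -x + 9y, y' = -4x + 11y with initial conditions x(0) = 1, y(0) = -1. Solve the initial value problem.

Coefficient matrix A = [[-1, 9], [-4, 11]].
Characteristic polynomial det(A - λI) = λ^2 - 10λ + 25 = 0.
Single eigenvalue λ = 5 with algebraic multiplicity 2.
Eigenvector v = (-3,-2); generalized eigenvector w with (A-λI)w=v is (2,1).
General solution: e^(5t)[c_1·v + c_2·(t·v + w)].
Applying x(0)=1, y(0)=-1 gives c_1=3, c_2=5.

x(t) = -15te^(5t) + e^(5t), y(t) = -10te^(5t) - e^(5t)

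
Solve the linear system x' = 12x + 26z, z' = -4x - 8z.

Coefficient matrix A = [[12, 26], [-4, -8]].
Characteristic polynomial det(A - λI) = λ^2 - 4λ + 8 = 0.
Eigenvalues λ = 2 ± 2i (complex conjugate pair).
For λ=2+2i: an eigenvector is (-2,1) - i(3,-1) = (-2 - 3i, 1 + i).
A real fundamental pair from Re and Im of e^((2+2i)t)v: X_1 = e^(2t)(cos(2t)·(-2,1) + sin(2t)·(3,-1)), X_2 = e^(2t)(sin(2t)·(-2,1) - cos(2t)·(3,-1)).
General solution: K_1X_1 + K_2X_2.

x(t) = 3K_1e^(2t)sin(2t) - 2K_1e^(2t)cos(2t) - 2K_2e^(2t)sin(2t) - 3K_2e^(2t)cos(2t), z(t) = -K_1e^(2t)sin(2t) + K_1e^(2t)cos(2t) + K_2e^(2t)sin(2t) + K_2e^(2t)cos(2t)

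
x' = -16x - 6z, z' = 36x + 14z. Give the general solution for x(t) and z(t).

Coefficient matrix A = [[-16, -6], [36, 14]].
Characteristic polynomial det(A - λI) = λ^2 + 2λ - 8 = 0.
Eigenvalues λ = 2, -4.
For λ=2: (A-λI) row 1 is [-18, -6], so an eigenvector is (1, -3).
For λ=-4: (A-λI) row 1 is [-12, -6], so an eigenvector is (1, -2).
General solution: C_1e^(2t)(1,-3) + C_2e^(-4t)(1,-2).

x(t) = C_1e^(2t) + C_2e^(-4t), z(t) = -3C_1e^(2t) - 2C_2e^(-4t)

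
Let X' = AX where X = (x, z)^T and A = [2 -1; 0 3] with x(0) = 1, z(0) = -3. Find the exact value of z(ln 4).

A = [[2,-1],[0,3]]; eigenvalues λ = 3, 2.
Eigenvectors: (-1,1) for λ=3, (1,0) for λ=2.
From the initial condition, c_1 = -3, c_2 = -2.
z(ln 4) = (-3)(4^3)(1) + (-2)(4^2)(0) = -192.

-192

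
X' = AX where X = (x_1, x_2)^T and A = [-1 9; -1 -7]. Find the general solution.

x_1(t) = 3K_1e^(-4t) + 3K_2te^(-4t) + K_2e^(-4t), x_2(t) = -K_1e^(-4t) - K_2te^(-4t)

Coefficient matrix A = [[-1, 9], [-1, -7]].
Characteristic polynomial det(A - λI) = λ^2 + 8λ + 16 = 0.
Single eigenvalue λ = -4 with algebraic multiplicity 2.
Eigenvector v = (3,-1); generalized eigenvector w with (A-λI)w=v is (1,0).
General solution: e^(-4t)[K_1·v + K_2·(t·v + w)].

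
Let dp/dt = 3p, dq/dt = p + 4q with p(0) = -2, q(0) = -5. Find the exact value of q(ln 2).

-96

A = [[3,0],[1,4]]; eigenvalues λ = 4, 3.
Eigenvectors: (0,-1) for λ=4, (-1,1) for λ=3.
From the initial condition, c_1 = 7, c_2 = 2.
q(ln 2) = (7)(2^4)(-1) + (2)(2^3)(1) = -96.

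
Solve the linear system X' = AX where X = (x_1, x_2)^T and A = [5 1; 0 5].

x_1(t) = K_1e^(5t) + K_2te^(5t) + 3K_2e^(5t), x_2(t) = K_2e^(5t)

Coefficient matrix A = [[5, 1], [0, 5]].
Characteristic polynomial det(A - λI) = λ^2 - 10λ + 25 = 0.
Single eigenvalue λ = 5 with algebraic multiplicity 2.
Eigenvector v = (1,0); generalized eigenvector w with (A-λI)w=v is (3,1).
General solution: e^(5t)[K_1·v + K_2·(t·v + w)].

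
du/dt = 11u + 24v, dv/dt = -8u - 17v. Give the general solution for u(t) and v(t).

Coefficient matrix A = [[11, 24], [-8, -17]].
Characteristic polynomial det(A - λI) = λ^2 + 6λ + 5 = 0.
Eigenvalues λ = -1, -5.
For λ=-1: (A-λI) row 1 is [12, 24], so an eigenvector is (-2, 1).
For λ=-5: (A-λI) row 1 is [16, 24], so an eigenvector is (3, -2).
General solution: C_1e^(-t)(-2,1) + C_2e^(-5t)(3,-2).

u(t) = -2C_1e^(-t) + 3C_2e^(-5t), v(t) = C_1e^(-t) - 2C_2e^(-5t)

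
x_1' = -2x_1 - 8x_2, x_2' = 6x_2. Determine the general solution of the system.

x_1(t) = c_1e^(6t) + c_2e^(-2t), x_2(t) = -c_1e^(6t)

Coefficient matrix A = [[-2, -8], [0, 6]].
Characteristic polynomial det(A - λI) = λ^2 - 4λ - 12 = 0.
Eigenvalues λ = 6, -2.
For λ=6: (A-λI) row 1 is [-8, -8], so an eigenvector is (1, -1).
For λ=-2: (A-λI) row 1 is [0, -8], so an eigenvector is (1, 0).
General solution: c_1e^(6t)(1,-1) + c_2e^(-2t)(1,0).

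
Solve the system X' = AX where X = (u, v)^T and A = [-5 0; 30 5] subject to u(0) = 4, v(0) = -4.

Coefficient matrix A = [[-5, 0], [30, 5]].
Characteristic polynomial det(A - λI) = λ^2 - 25 = 0.
Eigenvalues λ = 5, -5.
For λ=5: (A-λI) row 1 is [-10, 0], so an eigenvector is (0, 1).
For λ=-5: (A-λI) row 2 is [30, 10], so an eigenvector is (-1, 3).
General solution: K_1e^(5t)(0,1) + K_2e^(-5t)(-1,3).
Applying u(0)=4, v(0)=-4 gives K_1=8, K_2=-4.

u(t) = 4e^(-5t), v(t) = 8e^(5t) - 12e^(-5t)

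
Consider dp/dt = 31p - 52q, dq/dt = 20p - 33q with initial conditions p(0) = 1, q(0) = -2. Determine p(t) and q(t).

Coefficient matrix A = [[31, -52], [20, -33]].
Characteristic polynomial det(A - λI) = λ^2 + 2λ + 17 = 0.
Eigenvalues λ = -1 ± 4i (complex conjugate pair).
For λ=-1+4i: an eigenvector is (2,1) - i(3,2) = (2 - 3i, 1 - 2i).
A real fundamental pair from Re and Im of e^((-1+4i)t)v: X_1 = e^(-t)(cos(4t)·(2,1) + sin(4t)·(3,2)), X_2 = e^(-t)(sin(4t)·(2,1) - cos(4t)·(3,2)).
General solution: C_1X_1 + C_2X_2.
Applying p(0)=1, q(0)=-2 gives C_1=8, C_2=5.

p(t) = 34e^(-t)sin(4t) + e^(-t)cos(4t), q(t) = 21e^(-t)sin(4t) - 2e^(-t)cos(4t)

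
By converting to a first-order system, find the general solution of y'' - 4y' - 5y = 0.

Let x_1 = y, x_2 = y'. Then x_1' = x_2 and x_2' = 5x_1 + 4x_2.
A = [[0,1],[5,4]]; det(A-λI) = λ^2 - 4λ - 5.
Eigenvalues λ = -1, 5 with eigenvectors (1,-1), (1,5).

y(t) = K_1e^(-t) + K_2e^(5t)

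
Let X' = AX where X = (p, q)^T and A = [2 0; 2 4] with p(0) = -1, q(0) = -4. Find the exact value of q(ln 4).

A = [[2,0],[2,4]]; eigenvalues λ = 4, 2.
Eigenvectors: (0,-1) for λ=4, (1,-1) for λ=2.
From the initial condition, c_1 = 5, c_2 = -1.
q(ln 4) = (5)(4^4)(-1) + (-1)(4^2)(-1) = -1264.

-1264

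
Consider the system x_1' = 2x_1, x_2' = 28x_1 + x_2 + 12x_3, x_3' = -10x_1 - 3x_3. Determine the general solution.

x_1(t) = c_1e^(2t), x_2(t) = 4c_1e^(2t) - 3c_2e^(-3t) + c_3e^(t), x_3(t) = -2c_1e^(2t) + c_2e^(-3t)

Coefficient matrix A = [[2, 0, 0], [28, 1, 12], [-10, 0, -3]].
det(A - λI) = 0 gives eigenvalues λ = 2, -3, 1.
For λ=2: eigenvector (1,4,-2).
For λ=-3: eigenvector (0,-3,1).
For λ=1: eigenvector (0,1,0).
General solution: c_1e^(2t)(1,4,-2) + c_2e^(-3t)(0,-3,1) + c_3e^(t)(0,1,0).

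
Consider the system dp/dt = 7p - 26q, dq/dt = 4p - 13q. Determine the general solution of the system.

Coefficient matrix A = [[7, -26], [4, -13]].
Characteristic polynomial det(A - λI) = λ^2 + 6λ + 13 = 0.
Eigenvalues λ = -3 ± 2i (complex conjugate pair).
For λ=-3+2i: an eigenvector is (-2,-1) - i(3,1) = (-2 - 3i, -1 - i).
A real fundamental pair from Re and Im of e^((-3+2i)t)v: X_1 = e^(-3t)(cos(2t)·(-2,-1) + sin(2t)·(3,1)), X_2 = e^(-3t)(sin(2t)·(-2,-1) - cos(2t)·(3,1)).
General solution: C_1X_1 + C_2X_2.

p(t) = 3C_1e^(-3t)sin(2t) - 2C_1e^(-3t)cos(2t) - 2C_2e^(-3t)sin(2t) - 3C_2e^(-3t)cos(2t), q(t) = C_1e^(-3t)sin(2t) - C_1e^(-3t)cos(2t) - C_2e^(-3t)sin(2t) - C_2e^(-3t)cos(2t)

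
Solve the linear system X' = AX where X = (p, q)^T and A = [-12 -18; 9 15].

Coefficient matrix A = [[-12, -18], [9, 15]].
Characteristic polynomial det(A - λI) = λ^2 - 3λ - 18 = 0.
Eigenvalues λ = 6, -3.
For λ=6: (A-λI) row 1 is [-18, -18], so an eigenvector is (1, -1).
For λ=-3: (A-λI) row 1 is [-9, -18], so an eigenvector is (2, -1).
General solution: K_1e^(6t)(1,-1) + K_2e^(-3t)(2,-1).

p(t) = K_1e^(6t) + 2K_2e^(-3t), q(t) = -K_1e^(6t) - K_2e^(-3t)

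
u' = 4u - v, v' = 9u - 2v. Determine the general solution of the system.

Coefficient matrix A = [[4, -1], [9, -2]].
Characteristic polynomial det(A - λI) = λ^2 - 2λ + 1 = 0.
Single eigenvalue λ = 1 with algebraic multiplicity 2.
Eigenvector v = (1,3); generalized eigenvector w with (A-λI)w=v is (0,-1).
General solution: e^(t)[K_1·v + K_2·(t·v + w)].

u(t) = K_1e^(t) + K_2te^(t), v(t) = 3K_1e^(t) + 3K_2te^(t) - K_2e^(t)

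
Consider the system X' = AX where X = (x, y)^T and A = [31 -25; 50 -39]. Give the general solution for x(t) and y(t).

Coefficient matrix A = [[31, -25], [50, -39]].
Characteristic polynomial det(A - λI) = λ^2 + 8λ + 41 = 0.
Eigenvalues λ = -4 ± 5i (complex conjugate pair).
For λ=-4+5i: an eigenvector is (-1,-1) - i(-2,-3) = (-1 + 2i, -1 + 3i).
A real fundamental pair from Re and Im of e^((-4+5i)t)v: X_1 = e^(-4t)(cos(5t)·(-1,-1) + sin(5t)·(-2,-3)), X_2 = e^(-4t)(sin(5t)·(-1,-1) - cos(5t)·(-2,-3)).
General solution: c_1X_1 + c_2X_2.

x(t) = -2c_1e^(-4t)sin(5t) - c_1e^(-4t)cos(5t) - c_2e^(-4t)sin(5t) + 2c_2e^(-4t)cos(5t), y(t) = -3c_1e^(-4t)sin(5t) - c_1e^(-4t)cos(5t) - c_2e^(-4t)sin(5t) + 3c_2e^(-4t)cos(5t)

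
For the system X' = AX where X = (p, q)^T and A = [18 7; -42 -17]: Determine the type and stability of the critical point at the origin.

A = [[18,7],[-42,-17]]; det(A-λI) = λ^2 - λ - 12.
λ = -3, 4: opposite signs.

saddle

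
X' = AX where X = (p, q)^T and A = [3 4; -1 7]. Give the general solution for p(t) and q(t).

Coefficient matrix A = [[3, 4], [-1, 7]].
Characteristic polynomial det(A - λI) = λ^2 - 10λ + 25 = 0.
Single eigenvalue λ = 5 with algebraic multiplicity 2.
Eigenvector v = (-2,-1); generalized eigenvector w with (A-λI)w=v is (-3,-2).
General solution: e^(5t)[C_1·v + C_2·(t·v + w)].

p(t) = -2C_1e^(5t) - 2C_2te^(5t) - 3C_2e^(5t), q(t) = -C_1e^(5t) - C_2te^(5t) - 2C_2e^(5t)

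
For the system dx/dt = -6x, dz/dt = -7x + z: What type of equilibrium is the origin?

A = [[-6,0],[-7,1]]; det(A-λI) = λ^2 + 5λ - 6.
λ = -6, 1: opposite signs.

saddle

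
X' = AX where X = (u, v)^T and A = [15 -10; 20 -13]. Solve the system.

Coefficient matrix A = [[15, -10], [20, -13]].
Characteristic polynomial det(A - λI) = λ^2 - 2λ + 5 = 0.
Eigenvalues λ = 1 ± 2i (complex conjugate pair).
For λ=1+2i: an eigenvector is (-2,-3) - i(1,1) = (-2 - i, -3 - i).
A real fundamental pair from Re and Im of e^((1+2i)t)v: X_1 = e^(t)(cos(2t)·(-2,-3) + sin(2t)·(1,1)), X_2 = e^(t)(sin(2t)·(-2,-3) - cos(2t)·(1,1)).
General solution: c_1X_1 + c_2X_2.

u(t) = c_1e^(t)sin(2t) - 2c_1e^(t)cos(2t) - 2c_2e^(t)sin(2t) - c_2e^(t)cos(2t), v(t) = c_1e^(t)sin(2t) - 3c_1e^(t)cos(2t) - 3c_2e^(t)sin(2t) - c_2e^(t)cos(2t)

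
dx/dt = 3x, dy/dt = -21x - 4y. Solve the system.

x(t) = -c_2e^(3t), y(t) = c_1e^(-4t) + 3c_2e^(3t)

Coefficient matrix A = [[3, 0], [-21, -4]].
Characteristic polynomial det(A - λI) = λ^2 + λ - 12 = 0.
Eigenvalues λ = -4, 3.
For λ=-4: (A-λI) row 1 is [7, 0], so an eigenvector is (0, 1).
For λ=3: (A-λI) row 2 is [-21, -7], so an eigenvector is (-1, 3).
General solution: c_1e^(-4t)(0,1) + c_2e^(3t)(-1,3).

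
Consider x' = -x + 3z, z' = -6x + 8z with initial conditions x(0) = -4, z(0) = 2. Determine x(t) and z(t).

Coefficient matrix A = [[-1, 3], [-6, 8]].
Characteristic polynomial det(A - λI) = λ^2 - 7λ + 10 = 0.
Eigenvalues λ = 2, 5.
For λ=2: (A-λI) row 1 is [-3, 3], so an eigenvector is (-1, -1).
For λ=5: (A-λI) row 1 is [-6, 3], so an eigenvector is (-1, -2).
General solution: K_1e^(2t)(-1,-1) + K_2e^(5t)(-1,-2).
Applying x(0)=-4, z(0)=2 gives K_1=10, K_2=-6.

x(t) = 6e^(5t) - 10e^(2t), z(t) = 12e^(5t) - 10e^(2t)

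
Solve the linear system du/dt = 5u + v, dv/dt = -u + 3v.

u(t) = -K_1e^(4t) - K_2te^(4t), v(t) = K_1e^(4t) + K_2te^(4t) - K_2e^(4t)

Coefficient matrix A = [[5, 1], [-1, 3]].
Characteristic polynomial det(A - λI) = λ^2 - 8λ + 16 = 0.
Single eigenvalue λ = 4 with algebraic multiplicity 2.
Eigenvector v = (-1,1); generalized eigenvector w with (A-λI)w=v is (0,-1).
General solution: e^(4t)[K_1·v + K_2·(t·v + w)].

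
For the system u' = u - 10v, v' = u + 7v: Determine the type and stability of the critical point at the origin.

A = [[1,-10],[1,7]]; det(A-λI) = λ^2 - 8λ + 17.
λ = 4 ± i: positive real part.

unstable spiral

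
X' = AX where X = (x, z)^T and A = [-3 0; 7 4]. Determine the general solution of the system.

x(t) = C_1e^(-3t), z(t) = -C_1e^(-3t) - C_2e^(4t)

Coefficient matrix A = [[-3, 0], [7, 4]].
Characteristic polynomial det(A - λI) = λ^2 - λ - 12 = 0.
Eigenvalues λ = -3, 4.
For λ=-3: (A-λI) row 2 is [7, 7], so an eigenvector is (1, -1).
For λ=4: (A-λI) row 1 is [-7, 0], so an eigenvector is (0, -1).
General solution: C_1e^(-3t)(1,-1) + C_2e^(4t)(0,-1).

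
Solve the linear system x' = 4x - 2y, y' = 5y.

Coefficient matrix A = [[4, -2], [0, 5]].
Characteristic polynomial det(A - λI) = λ^2 - 9λ + 20 = 0.
Eigenvalues λ = 4, 5.
For λ=4: (A-λI) row 1 is [0, -2], so an eigenvector is (1, 0).
For λ=5: (A-λI) row 1 is [-1, -2], so an eigenvector is (2, -1).
General solution: c_1e^(4t)(1,0) + c_2e^(5t)(2,-1).

x(t) = c_1e^(4t) + 2c_2e^(5t), y(t) = -c_2e^(5t)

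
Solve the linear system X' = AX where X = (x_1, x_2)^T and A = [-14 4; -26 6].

Coefficient matrix A = [[-14, 4], [-26, 6]].
Characteristic polynomial det(A - λI) = λ^2 + 8λ + 20 = 0.
Eigenvalues λ = -4 ± 2i (complex conjugate pair).
For λ=-4+2i: an eigenvector is (-1,-2) - i(1,3) = (-1 - i, -2 - 3i).
A real fundamental pair from Re and Im of e^((-4+2i)t)v: X_1 = e^(-4t)(cos(2t)·(-1,-2) + sin(2t)·(1,3)), X_2 = e^(-4t)(sin(2t)·(-1,-2) - cos(2t)·(1,3)).
General solution: c_1X_1 + c_2X_2.

x_1(t) = c_1e^(-4t)sin(2t) - c_1e^(-4t)cos(2t) - c_2e^(-4t)sin(2t) - c_2e^(-4t)cos(2t), x_2(t) = 3c_1e^(-4t)sin(2t) - 2c_1e^(-4t)cos(2t) - 2c_2e^(-4t)sin(2t) - 3c_2e^(-4t)cos(2t)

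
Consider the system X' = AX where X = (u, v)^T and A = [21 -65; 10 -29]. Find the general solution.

Coefficient matrix A = [[21, -65], [10, -29]].
Characteristic polynomial det(A - λI) = λ^2 + 8λ + 41 = 0.
Eigenvalues λ = -4 ± 5i (complex conjugate pair).
For λ=-4+5i: an eigenvector is (3,1) - i(2,1) = (3 - 2i, 1 - i).
A real fundamental pair from Re and Im of e^((-4+5i)t)v: X_1 = e^(-4t)(cos(5t)·(3,1) + sin(5t)·(2,1)), X_2 = e^(-4t)(sin(5t)·(3,1) - cos(5t)·(2,1)).
General solution: K_1X_1 + K_2X_2.

u(t) = 2K_1e^(-4t)sin(5t) + 3K_1e^(-4t)cos(5t) + 3K_2e^(-4t)sin(5t) - 2K_2e^(-4t)cos(5t), v(t) = K_1e^(-4t)sin(5t) + K_1e^(-4t)cos(5t) + K_2e^(-4t)sin(5t) - K_2e^(-4t)cos(5t)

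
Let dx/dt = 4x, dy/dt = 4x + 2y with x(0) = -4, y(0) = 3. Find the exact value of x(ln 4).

-1024

A = [[4,0],[4,2]]; eigenvalues λ = 4, 2.
Eigenvectors: (1,2) for λ=4, (0,1) for λ=2.
From the initial condition, c_1 = -4, c_2 = 11.
x(ln 4) = (-4)(4^4)(1) + (11)(4^2)(0) = -1024.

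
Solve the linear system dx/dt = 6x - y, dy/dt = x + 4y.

x(t) = -c_1e^(5t) - c_2te^(5t) + 2c_2e^(5t), y(t) = -c_1e^(5t) - c_2te^(5t) + 3c_2e^(5t)

Coefficient matrix A = [[6, -1], [1, 4]].
Characteristic polynomial det(A - λI) = λ^2 - 10λ + 25 = 0.
Single eigenvalue λ = 5 with algebraic multiplicity 2.
Eigenvector v = (-1,-1); generalized eigenvector w with (A-λI)w=v is (2,3).
General solution: e^(5t)[c_1·v + c_2·(t·v + w)].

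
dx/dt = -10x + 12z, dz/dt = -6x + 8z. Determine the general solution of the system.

Coefficient matrix A = [[-10, 12], [-6, 8]].
Characteristic polynomial det(A - λI) = λ^2 + 2λ - 8 = 0.
Eigenvalues λ = -4, 2.
For λ=-4: (A-λI) row 1 is [-6, 12], so an eigenvector is (2, 1).
For λ=2: (A-λI) row 1 is [-12, 12], so an eigenvector is (1, 1).
General solution: K_1e^(-4t)(2,1) + K_2e^(2t)(1,1).

x(t) = 2K_1e^(-4t) + K_2e^(2t), z(t) = K_1e^(-4t) + K_2e^(2t)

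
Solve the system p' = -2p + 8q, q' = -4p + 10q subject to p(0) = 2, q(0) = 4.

Coefficient matrix A = [[-2, 8], [-4, 10]].
Characteristic polynomial det(A - λI) = λ^2 - 8λ + 12 = 0.
Eigenvalues λ = 2, 6.
For λ=2: (A-λI) row 1 is [-4, 8], so an eigenvector is (2, 1).
For λ=6: (A-λI) row 1 is [-8, 8], so an eigenvector is (1, 1).
General solution: K_1e^(2t)(2,1) + K_2e^(6t)(1,1).
Applying p(0)=2, q(0)=4 gives K_1=-2, K_2=6.

p(t) = 6e^(6t) - 4e^(2t), q(t) = 6e^(6t) - 2e^(2t)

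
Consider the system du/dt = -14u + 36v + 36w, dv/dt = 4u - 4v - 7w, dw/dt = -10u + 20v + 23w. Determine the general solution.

u(t) = 2c_1e^(4t) + 3c_2e^(-2t), v(t) = c_1e^(4t) - c_2e^(-2t) - c_3e^(3t), w(t) = 2c_2e^(-2t) + c_3e^(3t)

Coefficient matrix A = [[-14, 36, 36], [4, -4, -7], [-10, 20, 23]].
det(A - λI) = 0 gives eigenvalues λ = 4, -2, 3.
For λ=4: eigenvector (2,1,0).
For λ=-2: eigenvector (3,-1,2).
For λ=3: eigenvector (0,-1,1).
General solution: c_1e^(4t)(2,1,0) + c_2e^(-2t)(3,-1,2) + c_3e^(3t)(0,-1,1).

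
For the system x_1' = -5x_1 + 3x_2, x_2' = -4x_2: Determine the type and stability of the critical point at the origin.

stable node

A = [[-5,3],[0,-4]]; det(A-λI) = λ^2 + 9λ + 20.
λ = -4, -5: both negative.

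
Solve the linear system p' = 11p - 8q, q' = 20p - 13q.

Coefficient matrix A = [[11, -8], [20, -13]].
Characteristic polynomial det(A - λI) = λ^2 + 2λ + 17 = 0.
Eigenvalues λ = -1 ± 4i (complex conjugate pair).
For λ=-1+4i: an eigenvector is (1,1) - i(1,2) = (1 - i, 1 - 2i).
A real fundamental pair from Re and Im of e^((-1+4i)t)v: X_1 = e^(-t)(cos(4t)·(1,1) + sin(4t)·(1,2)), X_2 = e^(-t)(sin(4t)·(1,1) - cos(4t)·(1,2)).
General solution: C_1X_1 + C_2X_2.

p(t) = C_1e^(-t)sin(4t) + C_1e^(-t)cos(4t) + C_2e^(-t)sin(4t) - C_2e^(-t)cos(4t), q(t) = 2C_1e^(-t)sin(4t) + C_1e^(-t)cos(4t) + C_2e^(-t)sin(4t) - 2C_2e^(-t)cos(4t)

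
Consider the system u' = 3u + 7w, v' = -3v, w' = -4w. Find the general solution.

u(t) = K_2e^(3t) - K_3e^(-4t), v(t) = K_1e^(-3t), w(t) = K_3e^(-4t)

Coefficient matrix A = [[3, 0, 7], [0, -3, 0], [0, 0, -4]].
det(A - λI) = 0 gives eigenvalues λ = -3, 3, -4.
For λ=-3: eigenvector (0,1,0).
For λ=3: eigenvector (1,0,0).
For λ=-4: eigenvector (-1,0,1).
General solution: K_1e^(-3t)(0,1,0) + K_2e^(3t)(1,0,0) + K_3e^(-4t)(-1,0,1).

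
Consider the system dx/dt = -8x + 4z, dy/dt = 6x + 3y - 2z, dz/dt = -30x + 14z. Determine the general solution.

Coefficient matrix A = [[-8, 0, 4], [6, 3, -2], [-30, 0, 14]].
det(A - λI) = 0 gives eigenvalues λ = 3, 2, 4.
For λ=3: eigenvector (0,1,0).
For λ=2: eigenvector (2,-2,5).
For λ=4: eigenvector (1,0,3).
General solution: C_1e^(3t)(0,1,0) + C_2e^(2t)(2,-2,5) + C_3e^(4t)(1,0,3).

x(t) = 2C_2e^(2t) + C_3e^(4t), y(t) = C_1e^(3t) - 2C_2e^(2t), z(t) = 5C_2e^(2t) + 3C_3e^(4t)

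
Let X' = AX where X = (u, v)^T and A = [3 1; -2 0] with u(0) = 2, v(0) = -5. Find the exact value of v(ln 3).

A = [[3,1],[-2,0]]; eigenvalues λ = 1, 2.
Eigenvectors: (1,-2) for λ=1, (-1,1) for λ=2.
From the initial condition, c_1 = 3, c_2 = 1.
v(ln 3) = (3)(3^1)(-2) + (1)(3^2)(1) = -9.

-9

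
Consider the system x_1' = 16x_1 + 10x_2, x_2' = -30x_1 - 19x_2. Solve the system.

x_1(t) = 2c_1e^(t) - c_2e^(-4t), x_2(t) = -3c_1e^(t) + 2c_2e^(-4t)

Coefficient matrix A = [[16, 10], [-30, -19]].
Characteristic polynomial det(A - λI) = λ^2 + 3λ - 4 = 0.
Eigenvalues λ = 1, -4.
For λ=1: (A-λI) row 1 is [15, 10], so an eigenvector is (2, -3).
For λ=-4: (A-λI) row 1 is [20, 10], so an eigenvector is (-1, 2).
General solution: c_1e^(t)(2,-3) + c_2e^(-4t)(-1,2).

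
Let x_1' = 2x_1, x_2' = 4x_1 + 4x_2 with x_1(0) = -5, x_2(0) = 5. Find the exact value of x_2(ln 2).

-40

A = [[2,0],[4,4]]; eigenvalues λ = 4, 2.
Eigenvectors: (0,-1) for λ=4, (-1,2) for λ=2.
From the initial condition, c_1 = 5, c_2 = 5.
x_2(ln 2) = (5)(2^4)(-1) + (5)(2^2)(2) = -40.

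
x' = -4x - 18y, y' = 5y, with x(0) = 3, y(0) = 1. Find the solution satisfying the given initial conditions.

x(t) = -2e^(5t) + 5e^(-4t), y(t) = e^(5t)

Coefficient matrix A = [[-4, -18], [0, 5]].
Characteristic polynomial det(A - λI) = λ^2 - λ - 20 = 0.
Eigenvalues λ = 5, -4.
For λ=5: (A-λI) row 1 is [-9, -18], so an eigenvector is (-2, 1).
For λ=-4: (A-λI) row 1 is [0, -18], so an eigenvector is (-1, 0).
General solution: K_1e^(5t)(-2,1) + K_2e^(-4t)(-1,0).
Applying x(0)=3, y(0)=1 gives K_1=1, K_2=-5.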